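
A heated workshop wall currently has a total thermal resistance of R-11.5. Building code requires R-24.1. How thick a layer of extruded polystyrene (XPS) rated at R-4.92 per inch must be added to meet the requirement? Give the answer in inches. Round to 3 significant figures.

2.56 in

ΔR = 24.1 − 11.5 = 12.6 ft²·°F·h/BTU
L = ΔR / (R/in) = 12.6/4.92 = 2.561 in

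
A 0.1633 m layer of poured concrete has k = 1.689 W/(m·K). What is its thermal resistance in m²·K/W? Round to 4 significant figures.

0.09668 m²·K/W

R = L/k = 0.1633/1.689 = 0.096684 m²·K/W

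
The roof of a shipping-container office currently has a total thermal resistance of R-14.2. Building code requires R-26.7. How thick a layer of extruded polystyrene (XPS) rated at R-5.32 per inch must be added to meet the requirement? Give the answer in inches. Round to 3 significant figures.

ΔR = 26.7 − 14.2 = 12.5 ft²·°F·h/BTU
L = ΔR / (R/in) = 12.5/5.32 = 2.35 in

2.35 in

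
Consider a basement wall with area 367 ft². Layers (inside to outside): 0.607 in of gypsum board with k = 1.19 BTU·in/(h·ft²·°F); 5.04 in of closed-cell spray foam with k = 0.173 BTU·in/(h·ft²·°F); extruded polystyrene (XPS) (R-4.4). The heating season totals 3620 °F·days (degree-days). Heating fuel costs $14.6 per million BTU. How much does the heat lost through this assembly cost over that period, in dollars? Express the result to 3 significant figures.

0.607/1.19 = 0.5101
5.04/0.173 = 29.13
R_total = 0.5101 + 29.13 + 4.4 = 34.04 ft²·°F·h/BTU
E = A × HDD × 24 / R = 367 × 3620 × 24 / 34.04 = 936600 BTU
Cost = 936600/10⁶ × 14.6 = $13.67

13.7 dollars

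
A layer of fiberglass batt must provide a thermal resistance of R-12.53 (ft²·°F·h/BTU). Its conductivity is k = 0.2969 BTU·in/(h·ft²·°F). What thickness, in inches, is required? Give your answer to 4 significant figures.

3.720 in

L = R × k = 12.53 × 0.2969 = 3.7202 in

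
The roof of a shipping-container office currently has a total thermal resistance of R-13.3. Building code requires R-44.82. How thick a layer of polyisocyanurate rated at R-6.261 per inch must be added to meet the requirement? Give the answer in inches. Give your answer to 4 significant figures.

5.034 in

ΔR = 44.82 − 13.3 = 31.52 ft²·°F·h/BTU
L = ΔR / (R/in) = 31.52/6.261 = 5.0343 in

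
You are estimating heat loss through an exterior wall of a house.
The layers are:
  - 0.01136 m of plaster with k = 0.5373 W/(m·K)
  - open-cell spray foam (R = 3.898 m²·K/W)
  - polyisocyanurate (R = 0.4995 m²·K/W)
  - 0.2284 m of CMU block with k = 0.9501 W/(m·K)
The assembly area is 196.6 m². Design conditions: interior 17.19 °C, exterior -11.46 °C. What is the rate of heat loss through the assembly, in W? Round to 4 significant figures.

1209 W

0.01136/0.5373 = 0.021143
0.2284/0.9501 = 0.2404
R_total = 0.021143 + 3.898 + 0.4995 + 0.2404 = 4.659 m²·K/W
Q = A·ΔT/R = 196.6 × (17.19 − (-11.46)) / 4.659 = 1209 W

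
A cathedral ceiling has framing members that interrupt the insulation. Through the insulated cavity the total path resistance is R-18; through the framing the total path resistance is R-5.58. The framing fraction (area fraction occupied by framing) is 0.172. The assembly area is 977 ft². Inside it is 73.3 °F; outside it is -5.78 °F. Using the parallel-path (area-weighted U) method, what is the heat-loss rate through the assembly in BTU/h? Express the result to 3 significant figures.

U_eff = 0.828/18 + 0.172/5.58 = 0.046 + 0.03082 = 0.07682
R_eff = 1/U_eff = 13.02 ft²·°F·h/BTU
Q = 977 × (73.3 − (-5.78)) / 13.02 = 5936 BTU/h

5940 BTU/h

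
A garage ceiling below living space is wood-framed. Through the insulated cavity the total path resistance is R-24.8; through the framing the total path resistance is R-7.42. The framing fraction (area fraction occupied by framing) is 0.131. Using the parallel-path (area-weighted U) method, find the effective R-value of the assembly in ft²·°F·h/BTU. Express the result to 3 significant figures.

19.0 ft²·°F·h/BTU

U_eff = 0.869/24.8 + 0.131/7.42 = 0.03504 + 0.01765 = 0.0527
R_eff = 1/U_eff = 18.98 ft²·°F·h/BTU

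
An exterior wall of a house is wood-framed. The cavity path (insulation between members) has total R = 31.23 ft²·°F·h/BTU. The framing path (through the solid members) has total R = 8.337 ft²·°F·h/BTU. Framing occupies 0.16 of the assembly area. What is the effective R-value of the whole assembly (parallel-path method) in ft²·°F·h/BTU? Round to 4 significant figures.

21.70 ft²·°F·h/BTU

U_eff = 0.84/31.23 + 0.16/8.337 = 0.026897 + 0.019192 = 0.046089
R_eff = 1/U_eff = 21.697 ft²·°F·h/BTU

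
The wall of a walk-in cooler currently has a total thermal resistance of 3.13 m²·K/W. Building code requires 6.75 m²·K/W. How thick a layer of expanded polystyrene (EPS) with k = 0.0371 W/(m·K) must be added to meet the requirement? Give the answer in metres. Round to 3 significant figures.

0.134 m

ΔR = 6.75 − 3.13 = 3.62 m²·K/W
L = ΔR × k = 3.62 × 0.0371 = 0.1343 m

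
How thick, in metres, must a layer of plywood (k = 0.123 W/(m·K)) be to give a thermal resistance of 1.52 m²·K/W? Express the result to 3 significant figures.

0.187 m

L = R·k = 1.52 × 0.123 = 0.187 m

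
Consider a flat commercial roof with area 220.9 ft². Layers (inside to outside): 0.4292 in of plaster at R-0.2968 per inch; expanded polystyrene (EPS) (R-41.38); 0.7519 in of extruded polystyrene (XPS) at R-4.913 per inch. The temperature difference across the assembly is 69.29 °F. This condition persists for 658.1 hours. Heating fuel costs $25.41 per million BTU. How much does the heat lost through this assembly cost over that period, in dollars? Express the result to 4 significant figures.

5.663 dollars

0.4292 × 0.2968 = 0.12739
0.7519 × 4.913 = 3.6941
R_total = 0.12739 + 41.38 + 3.6941 = 45.201 ft²·°F·h/BTU
Q = 220.9 × 69.29 / 45.201 = 338.62 BTU/h
E = 338.62 × 658.1 = 222850 BTU
Cost = 222850/10⁶ × 25.41 = $5.6625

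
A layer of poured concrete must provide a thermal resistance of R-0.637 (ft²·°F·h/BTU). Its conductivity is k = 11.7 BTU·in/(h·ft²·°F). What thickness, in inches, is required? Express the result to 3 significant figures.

7.45 in

L = R × k = 0.637 × 11.7 = 7.453 in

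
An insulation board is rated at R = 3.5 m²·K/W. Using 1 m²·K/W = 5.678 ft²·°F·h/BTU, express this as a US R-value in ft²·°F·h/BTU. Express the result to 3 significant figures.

19.9 ft²·°F·h/BTU

R_US = 3.5 × 5.678 = 19.87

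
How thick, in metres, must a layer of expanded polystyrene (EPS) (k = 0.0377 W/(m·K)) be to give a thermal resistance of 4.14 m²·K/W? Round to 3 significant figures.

0.156 m

L = R·k = 4.14 × 0.0377 = 0.1561 m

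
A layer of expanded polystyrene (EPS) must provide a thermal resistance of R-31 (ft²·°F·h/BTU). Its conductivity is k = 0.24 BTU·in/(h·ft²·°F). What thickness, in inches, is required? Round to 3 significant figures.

L = R × k = 31 × 0.24 = 7.44 in

7.44 in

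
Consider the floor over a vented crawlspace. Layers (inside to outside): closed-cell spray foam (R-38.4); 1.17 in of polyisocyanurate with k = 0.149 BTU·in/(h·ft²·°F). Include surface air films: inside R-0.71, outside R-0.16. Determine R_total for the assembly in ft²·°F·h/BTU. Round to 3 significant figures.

1.17/0.149 = 7.852
R_total = 0.71 + 38.4 + 7.852 + 0.16 = 47.12 ft²·°F·h/BTU

47.1 ft²·°F·h/BTU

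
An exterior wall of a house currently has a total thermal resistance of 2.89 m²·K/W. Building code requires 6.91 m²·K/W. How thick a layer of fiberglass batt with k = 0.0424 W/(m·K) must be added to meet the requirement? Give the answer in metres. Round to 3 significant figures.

0.170 m

ΔR = 6.91 − 2.89 = 4.02 m²·K/W
L = ΔR × k = 4.02 × 0.0424 = 0.1704 m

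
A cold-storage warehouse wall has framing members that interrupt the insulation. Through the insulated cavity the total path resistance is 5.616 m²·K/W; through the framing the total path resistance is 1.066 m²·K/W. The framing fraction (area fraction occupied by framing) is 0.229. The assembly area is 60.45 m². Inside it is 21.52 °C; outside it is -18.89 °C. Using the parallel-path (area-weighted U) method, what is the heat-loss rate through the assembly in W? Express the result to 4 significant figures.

U_eff = 0.771/5.616 + 0.229/1.066 = 0.13729 + 0.21482 = 0.35211
R_eff = 1/U_eff = 2.84 m²·K/W
Q = 60.45 × (21.52 − (-18.89)) / 2.84 = 860.12 W

860.1 W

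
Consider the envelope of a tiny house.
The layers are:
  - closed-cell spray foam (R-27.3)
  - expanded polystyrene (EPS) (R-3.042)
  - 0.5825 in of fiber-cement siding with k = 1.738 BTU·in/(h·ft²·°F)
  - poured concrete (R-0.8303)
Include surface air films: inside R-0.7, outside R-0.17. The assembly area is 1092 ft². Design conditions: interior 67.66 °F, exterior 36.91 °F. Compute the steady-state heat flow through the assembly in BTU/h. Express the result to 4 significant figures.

1037 BTU/h

0.5825/1.738 = 0.33516
R_total = 0.7 + 27.3 + 3.042 + 0.33516 + 0.8303 + 0.17 = 32.377 ft²·°F·h/BTU
Q = A·ΔT/R = 1092 × (67.66 − 36.91) / 32.377 = 1037.1 BTU/h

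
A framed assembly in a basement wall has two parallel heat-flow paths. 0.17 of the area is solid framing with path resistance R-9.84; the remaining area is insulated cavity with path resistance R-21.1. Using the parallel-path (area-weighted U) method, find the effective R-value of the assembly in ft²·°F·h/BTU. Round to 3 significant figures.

U_eff = 0.83/21.1 + 0.17/9.84 = 0.03934 + 0.01728 = 0.05661
R_eff = 1/U_eff = 17.66 ft²·°F·h/BTU

17.7 ft²·°F·h/BTU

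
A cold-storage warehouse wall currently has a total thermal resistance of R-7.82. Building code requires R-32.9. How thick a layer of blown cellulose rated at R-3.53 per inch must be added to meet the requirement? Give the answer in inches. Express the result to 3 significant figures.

ΔR = 32.9 − 7.82 = 25.08 ft²·°F·h/BTU
L = ΔR / (R/in) = 25.08/3.53 = 7.105 in

7.10 in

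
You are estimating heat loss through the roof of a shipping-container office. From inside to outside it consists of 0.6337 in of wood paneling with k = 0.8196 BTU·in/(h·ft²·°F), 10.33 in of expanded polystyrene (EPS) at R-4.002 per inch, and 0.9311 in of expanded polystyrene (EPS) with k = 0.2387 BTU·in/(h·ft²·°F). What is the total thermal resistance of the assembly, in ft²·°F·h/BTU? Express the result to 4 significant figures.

46.01 ft²·°F·h/BTU

0.6337/0.8196 = 0.77318
10.33 × 4.002 = 41.341
0.9311/0.2387 = 3.9007
R_total = 0.77318 + 41.341 + 3.9007 = 46.015 ft²·°F·h/BTU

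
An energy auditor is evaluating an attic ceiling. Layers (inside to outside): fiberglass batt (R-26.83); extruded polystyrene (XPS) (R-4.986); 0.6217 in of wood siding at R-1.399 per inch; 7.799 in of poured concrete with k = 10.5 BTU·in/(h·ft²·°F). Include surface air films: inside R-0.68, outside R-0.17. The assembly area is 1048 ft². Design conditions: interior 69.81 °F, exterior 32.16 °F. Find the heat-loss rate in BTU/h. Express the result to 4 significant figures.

0.6217 × 1.399 = 0.86976
7.799/10.5 = 0.74276
R_total = 0.68 + 26.83 + 4.986 + 0.86976 + 0.74276 + 0.17 = 34.279 ft²·°F·h/BTU
Q = A·ΔT/R = 1048 × (69.81 − 32.16) / 34.279 = 1151.1 BTU/h

1151 BTU/h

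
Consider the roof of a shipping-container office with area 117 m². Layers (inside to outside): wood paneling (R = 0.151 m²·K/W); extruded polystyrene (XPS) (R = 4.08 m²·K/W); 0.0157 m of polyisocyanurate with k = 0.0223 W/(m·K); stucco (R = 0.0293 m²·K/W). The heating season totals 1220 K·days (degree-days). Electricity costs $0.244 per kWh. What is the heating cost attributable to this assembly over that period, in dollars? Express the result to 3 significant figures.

0.0157/0.0223 = 0.704
R_total = 0.151 + 4.08 + 0.704 + 0.0293 = 4.964 m²·K/W
E = A × HDD × 24 / R / 1000 = 117 × 1220 × 24 / 4.964 / 1000 = 690.1 kWh
Cost = 690.1 × 0.244 = $168.4

168 dollars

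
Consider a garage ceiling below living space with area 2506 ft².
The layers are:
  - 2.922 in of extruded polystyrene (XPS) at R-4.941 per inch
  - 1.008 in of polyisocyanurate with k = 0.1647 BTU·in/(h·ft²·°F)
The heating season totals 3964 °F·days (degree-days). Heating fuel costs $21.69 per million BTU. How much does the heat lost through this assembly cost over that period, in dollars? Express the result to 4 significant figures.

2.922 × 4.941 = 14.438
1.008/0.1647 = 6.1202
R_total = 14.438 + 6.1202 = 20.558 ft²·°F·h/BTU
E = A × HDD × 24 / R = 2506 × 3964 × 24 / 20.558 = 11597000 BTU
Cost = 11597000/10⁶ × 21.69 = $251.54

251.5 dollars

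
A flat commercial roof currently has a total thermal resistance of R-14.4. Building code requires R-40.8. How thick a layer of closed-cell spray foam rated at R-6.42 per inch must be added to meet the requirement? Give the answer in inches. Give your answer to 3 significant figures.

4.11 in

ΔR = 40.8 − 14.4 = 26.4 ft²·°F·h/BTU
L = ΔR / (R/in) = 26.4/6.42 = 4.112 in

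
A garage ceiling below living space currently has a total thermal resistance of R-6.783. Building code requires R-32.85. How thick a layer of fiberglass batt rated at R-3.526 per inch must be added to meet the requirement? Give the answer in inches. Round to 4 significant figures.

7.393 in

ΔR = 32.85 − 6.783 = 26.067 ft²·°F·h/BTU
L = ΔR / (R/in) = 26.067/3.526 = 7.3928 in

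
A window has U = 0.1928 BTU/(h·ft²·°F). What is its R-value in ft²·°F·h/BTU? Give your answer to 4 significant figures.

5.187 ft²·°F·h/BTU

R = 1/U = 1/0.1928 = 5.1867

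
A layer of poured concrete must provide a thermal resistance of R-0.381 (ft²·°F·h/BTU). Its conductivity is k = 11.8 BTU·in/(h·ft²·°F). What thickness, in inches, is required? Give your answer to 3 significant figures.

L = R × k = 0.381 × 11.8 = 4.496 in

4.50 in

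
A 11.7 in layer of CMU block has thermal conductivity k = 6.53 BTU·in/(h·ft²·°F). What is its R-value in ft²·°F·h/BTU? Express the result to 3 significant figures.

1.79 ft²·°F·h/BTU

R = L/k = 11.7/6.53 = 1.792 ft²·°F·h/BTU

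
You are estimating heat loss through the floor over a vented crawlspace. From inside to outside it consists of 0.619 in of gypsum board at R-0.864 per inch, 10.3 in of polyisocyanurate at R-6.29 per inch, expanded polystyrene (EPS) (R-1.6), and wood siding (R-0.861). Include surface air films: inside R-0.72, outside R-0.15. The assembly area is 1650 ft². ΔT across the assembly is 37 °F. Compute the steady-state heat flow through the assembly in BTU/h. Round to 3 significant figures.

0.619 × 0.864 = 0.5348
10.3 × 6.29 = 64.79
R_total = 0.72 + 0.5348 + 64.79 + 1.6 + 0.861 + 0.15 = 68.65 ft²·°F·h/BTU
Q = A·ΔT/R = 1650 × 37 / 68.65 = 889.3 BTU/h

889 BTU/h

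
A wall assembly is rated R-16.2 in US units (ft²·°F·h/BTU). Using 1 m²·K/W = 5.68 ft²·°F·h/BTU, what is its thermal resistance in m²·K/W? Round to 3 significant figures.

R_SI = 16.2/5.68 = 2.852

2.85 m²·K/W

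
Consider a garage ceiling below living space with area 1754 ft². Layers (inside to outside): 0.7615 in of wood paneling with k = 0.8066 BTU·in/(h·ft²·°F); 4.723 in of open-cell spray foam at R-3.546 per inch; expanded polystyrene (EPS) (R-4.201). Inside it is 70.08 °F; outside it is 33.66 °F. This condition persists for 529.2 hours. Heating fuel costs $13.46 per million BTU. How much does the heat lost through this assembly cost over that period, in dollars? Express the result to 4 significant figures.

20.78 dollars

0.7615/0.8066 = 0.94409
4.723 × 3.546 = 16.748
R_total = 0.94409 + 16.748 + 4.201 = 21.893 ft²·°F·h/BTU
Q = 1754 × (70.08 − 33.66) / 21.893 = 2917.9 BTU/h
E = 2917.9 × 529.2 = 1544100 BTU
Cost = 1544100/10⁶ × 13.46 = $20.784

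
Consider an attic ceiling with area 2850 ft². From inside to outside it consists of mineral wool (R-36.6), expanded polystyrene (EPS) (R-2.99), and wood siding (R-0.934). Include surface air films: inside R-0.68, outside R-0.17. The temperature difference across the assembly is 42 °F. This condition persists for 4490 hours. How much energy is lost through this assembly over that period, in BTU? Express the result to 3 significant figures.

R_total = 0.68 + 36.6 + 2.99 + 0.934 + 0.17 = 41.37 ft²·°F·h/BTU
Q = 2850 × 42 / 41.37 = 2893 BTU/h
E = 2893 × 4490 = 12990000 BTU

13000000 BTU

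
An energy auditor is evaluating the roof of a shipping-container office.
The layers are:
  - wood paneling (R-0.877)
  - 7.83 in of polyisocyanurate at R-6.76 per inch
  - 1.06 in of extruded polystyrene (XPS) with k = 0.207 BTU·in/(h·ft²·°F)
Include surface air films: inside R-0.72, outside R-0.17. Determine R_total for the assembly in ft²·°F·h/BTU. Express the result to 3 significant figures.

7.83 × 6.76 = 52.93
1.06/0.207 = 5.121
R_total = 0.72 + 0.877 + 52.93 + 5.121 + 0.17 = 59.82 ft²·°F·h/BTU

59.8 ft²·°F·h/BTU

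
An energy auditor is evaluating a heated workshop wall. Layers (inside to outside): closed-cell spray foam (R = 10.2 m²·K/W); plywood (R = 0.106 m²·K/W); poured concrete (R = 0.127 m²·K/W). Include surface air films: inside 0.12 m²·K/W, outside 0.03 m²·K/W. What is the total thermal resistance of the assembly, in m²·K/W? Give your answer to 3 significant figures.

10.6 m²·K/W

R_total = 0.12 + 10.2 + 0.106 + 0.127 + 0.03 = 10.58 m²·K/W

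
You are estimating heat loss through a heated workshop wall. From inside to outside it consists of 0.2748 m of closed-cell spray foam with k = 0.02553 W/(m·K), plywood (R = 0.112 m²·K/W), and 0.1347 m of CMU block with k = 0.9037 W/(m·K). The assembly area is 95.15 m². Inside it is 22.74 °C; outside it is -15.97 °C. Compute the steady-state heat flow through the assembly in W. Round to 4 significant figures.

334.1 W

0.2748/0.02553 = 10.764
0.1347/0.9037 = 0.14905
R_total = 10.764 + 0.112 + 0.14905 = 11.025 m²·K/W
Q = A·ΔT/R = 95.15 × (22.74 − (-15.97)) / 11.025 = 334.09 W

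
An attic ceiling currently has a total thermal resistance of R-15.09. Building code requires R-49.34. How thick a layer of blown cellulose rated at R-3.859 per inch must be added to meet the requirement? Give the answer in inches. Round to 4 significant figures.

8.875 in

ΔR = 49.34 − 15.09 = 34.25 ft²·°F·h/BTU
L = ΔR / (R/in) = 34.25/3.859 = 8.8754 in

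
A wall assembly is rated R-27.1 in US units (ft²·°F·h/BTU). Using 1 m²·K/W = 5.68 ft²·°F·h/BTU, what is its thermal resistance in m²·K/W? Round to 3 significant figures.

R_SI = 27.1/5.68 = 4.771

4.77 m²·K/W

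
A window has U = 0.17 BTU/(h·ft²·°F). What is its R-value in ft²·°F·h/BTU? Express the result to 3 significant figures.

R = 1/U = 1/0.17 = 5.882

5.88 ft²·°F·h/BTU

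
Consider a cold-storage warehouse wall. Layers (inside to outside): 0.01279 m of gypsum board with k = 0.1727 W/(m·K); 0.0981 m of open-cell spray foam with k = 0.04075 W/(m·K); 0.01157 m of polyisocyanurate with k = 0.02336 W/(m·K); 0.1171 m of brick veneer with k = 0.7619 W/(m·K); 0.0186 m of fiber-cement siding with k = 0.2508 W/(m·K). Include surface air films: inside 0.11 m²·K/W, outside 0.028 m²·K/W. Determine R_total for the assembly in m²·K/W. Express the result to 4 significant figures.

0.01279/0.1727 = 0.074059
0.0981/0.04075 = 2.4074
0.01157/0.02336 = 0.49529
0.1171/0.7619 = 0.15369
0.0186/0.2508 = 0.074163
R_total = 0.11 + 0.074059 + 2.4074 + 0.49529 + 0.15369 + 0.074163 + 0.028 = 3.3426 m²·K/W

3.343 m²·K/W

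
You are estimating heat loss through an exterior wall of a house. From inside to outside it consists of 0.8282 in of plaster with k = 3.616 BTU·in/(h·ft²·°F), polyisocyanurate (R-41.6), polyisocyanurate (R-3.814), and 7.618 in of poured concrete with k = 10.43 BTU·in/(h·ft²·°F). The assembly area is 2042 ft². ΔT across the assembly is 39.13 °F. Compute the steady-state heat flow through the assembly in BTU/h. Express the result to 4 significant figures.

0.8282/3.616 = 0.22904
7.618/10.43 = 0.73039
R_total = 0.22904 + 41.6 + 3.814 + 0.73039 = 46.373 ft²·°F·h/BTU
Q = A·ΔT/R = 2042 × 39.13 / 46.373 = 1723 BTU/h

1723 BTU/h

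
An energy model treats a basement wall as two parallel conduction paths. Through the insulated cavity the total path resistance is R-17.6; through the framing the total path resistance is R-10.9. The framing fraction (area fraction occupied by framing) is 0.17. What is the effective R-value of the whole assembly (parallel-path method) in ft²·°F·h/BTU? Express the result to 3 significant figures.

U_eff = 0.83/17.6 + 0.17/10.9 = 0.04716 + 0.0156 = 0.06276
R_eff = 1/U_eff = 15.93 ft²·°F·h/BTU

15.9 ft²·°F·h/BTU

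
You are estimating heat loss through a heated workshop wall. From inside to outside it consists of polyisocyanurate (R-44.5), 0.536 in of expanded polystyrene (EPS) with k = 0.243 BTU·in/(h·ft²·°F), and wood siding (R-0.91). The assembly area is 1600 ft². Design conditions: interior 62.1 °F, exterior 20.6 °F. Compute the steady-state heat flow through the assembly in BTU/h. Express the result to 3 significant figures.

0.536/0.243 = 2.206
R_total = 44.5 + 2.206 + 0.91 = 47.62 ft²·°F·h/BTU
Q = A·ΔT/R = 1600 × (62.1 − 20.6) / 47.62 = 1394 BTU/h

1390 BTU/h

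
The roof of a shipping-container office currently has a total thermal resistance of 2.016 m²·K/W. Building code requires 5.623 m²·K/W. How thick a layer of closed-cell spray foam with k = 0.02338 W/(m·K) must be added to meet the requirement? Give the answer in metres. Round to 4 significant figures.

ΔR = 5.623 − 2.016 = 3.607 m²·K/W
L = ΔR × k = 3.607 × 0.02338 = 0.084332 m

0.08433 m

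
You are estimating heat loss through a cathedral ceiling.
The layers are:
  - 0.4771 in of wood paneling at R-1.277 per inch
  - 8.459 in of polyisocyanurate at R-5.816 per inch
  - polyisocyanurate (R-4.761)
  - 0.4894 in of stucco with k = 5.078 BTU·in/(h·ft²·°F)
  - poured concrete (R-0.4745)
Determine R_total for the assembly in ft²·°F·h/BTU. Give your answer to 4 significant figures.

55.14 ft²·°F·h/BTU

0.4771 × 1.277 = 0.60926
8.459 × 5.816 = 49.198
0.4894/5.078 = 0.096377
R_total = 0.60926 + 49.198 + 4.761 + 0.096377 + 0.4745 = 55.139 ft²·°F·h/BTU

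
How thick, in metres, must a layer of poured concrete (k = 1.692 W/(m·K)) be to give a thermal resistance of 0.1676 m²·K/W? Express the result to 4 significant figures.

0.2836 m

L = R·k = 0.1676 × 1.692 = 0.28358 m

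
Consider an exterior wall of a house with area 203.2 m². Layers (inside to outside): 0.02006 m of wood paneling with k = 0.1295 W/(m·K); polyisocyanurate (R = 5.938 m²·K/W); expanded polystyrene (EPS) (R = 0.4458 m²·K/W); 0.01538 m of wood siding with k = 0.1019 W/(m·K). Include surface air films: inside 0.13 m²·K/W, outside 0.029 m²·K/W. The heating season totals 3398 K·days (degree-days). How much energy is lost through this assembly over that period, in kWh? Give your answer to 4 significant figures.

2420 kWh

0.02006/0.1295 = 0.1549
0.01538/0.1019 = 0.15093
R_total = 0.13 + 0.1549 + 5.938 + 0.4458 + 0.15093 + 0.029 = 6.8486 m²·K/W
E = A × HDD × 24 / R / 1000 = 203.2 × 3398 × 24 / 6.8486 / 1000 = 2419.7 kWh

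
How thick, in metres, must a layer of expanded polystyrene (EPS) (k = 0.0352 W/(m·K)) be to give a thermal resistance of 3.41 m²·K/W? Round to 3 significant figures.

0.120 m

L = R·k = 3.41 × 0.0352 = 0.12 m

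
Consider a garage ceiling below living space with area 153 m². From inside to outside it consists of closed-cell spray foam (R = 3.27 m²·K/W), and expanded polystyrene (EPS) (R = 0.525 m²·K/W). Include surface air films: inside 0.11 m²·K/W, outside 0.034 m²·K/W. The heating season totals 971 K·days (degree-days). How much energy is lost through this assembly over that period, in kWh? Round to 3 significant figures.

R_total = 0.11 + 3.27 + 0.525 + 0.034 = 3.939 m²·K/W
E = A × HDD × 24 / R / 1000 = 153 × 971 × 24 / 3.939 / 1000 = 905.2 kWh

905 kWh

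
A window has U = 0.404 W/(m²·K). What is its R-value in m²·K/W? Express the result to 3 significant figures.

2.48 m²·K/W

R = 1/U = 1/0.404 = 2.475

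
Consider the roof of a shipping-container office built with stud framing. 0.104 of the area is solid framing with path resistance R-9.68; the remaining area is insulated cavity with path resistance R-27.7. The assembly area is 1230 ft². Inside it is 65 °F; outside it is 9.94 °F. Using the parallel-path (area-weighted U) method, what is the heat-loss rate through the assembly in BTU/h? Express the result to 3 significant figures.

2920 BTU/h

U_eff = 0.896/27.7 + 0.104/9.68 = 0.03235 + 0.01074 = 0.04309
R_eff = 1/U_eff = 23.21 ft²·°F·h/BTU
Q = 1230 × (65 − 9.94) / 23.21 = 2918 BTU/h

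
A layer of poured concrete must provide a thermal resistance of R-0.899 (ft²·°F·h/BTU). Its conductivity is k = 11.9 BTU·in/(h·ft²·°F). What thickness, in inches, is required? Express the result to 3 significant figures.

L = R × k = 0.899 × 11.9 = 10.7 in

10.7 in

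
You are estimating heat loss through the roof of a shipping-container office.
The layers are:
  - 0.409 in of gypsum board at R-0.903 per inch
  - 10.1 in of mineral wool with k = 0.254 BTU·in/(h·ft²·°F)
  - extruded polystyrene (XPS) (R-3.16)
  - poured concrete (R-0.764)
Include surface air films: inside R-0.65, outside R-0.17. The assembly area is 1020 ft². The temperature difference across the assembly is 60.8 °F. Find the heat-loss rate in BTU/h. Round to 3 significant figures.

1380 BTU/h

0.409 × 0.903 = 0.3693
10.1/0.254 = 39.76
R_total = 0.65 + 0.3693 + 39.76 + 3.16 + 0.764 + 0.17 = 44.88 ft²·°F·h/BTU
Q = A·ΔT/R = 1020 × 60.8 / 44.88 = 1382 BTU/h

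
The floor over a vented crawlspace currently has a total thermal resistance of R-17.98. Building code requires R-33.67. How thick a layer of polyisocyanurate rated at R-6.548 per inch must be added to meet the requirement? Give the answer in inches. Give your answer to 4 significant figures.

ΔR = 33.67 − 17.98 = 15.69 ft²·°F·h/BTU
L = ΔR / (R/in) = 15.69/6.548 = 2.3962 in

2.396 in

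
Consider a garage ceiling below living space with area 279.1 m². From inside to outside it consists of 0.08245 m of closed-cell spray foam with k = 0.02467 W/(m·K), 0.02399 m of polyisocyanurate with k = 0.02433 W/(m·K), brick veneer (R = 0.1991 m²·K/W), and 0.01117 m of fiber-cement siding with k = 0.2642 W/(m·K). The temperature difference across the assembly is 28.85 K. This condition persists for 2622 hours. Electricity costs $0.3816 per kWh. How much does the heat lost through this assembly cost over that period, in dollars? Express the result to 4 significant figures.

1763 dollars

0.08245/0.02467 = 3.3421
0.02399/0.02433 = 0.98603
0.01117/0.2642 = 0.042279
R_total = 3.3421 + 0.98603 + 0.1991 + 0.042279 = 4.5695 m²·K/W
Q = 279.1 × 28.85 / 4.5695 = 1762.1 W
E = 1762.1 W × 2622 h / 1000 = 4620.3 kWh
Cost = 4620.3 × 0.3816 = $1763.1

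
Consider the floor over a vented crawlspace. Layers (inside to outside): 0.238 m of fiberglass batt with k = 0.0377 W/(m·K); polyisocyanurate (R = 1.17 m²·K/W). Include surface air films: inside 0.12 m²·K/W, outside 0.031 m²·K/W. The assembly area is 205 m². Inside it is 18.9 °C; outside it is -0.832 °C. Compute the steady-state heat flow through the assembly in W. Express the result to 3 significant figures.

0.238/0.0377 = 6.313
R_total = 0.12 + 6.313 + 1.17 + 0.031 = 7.634 m²·K/W
Q = A·ΔT/R = 205 × (18.9 − (-0.832)) / 7.634 = 529.9 W

530 W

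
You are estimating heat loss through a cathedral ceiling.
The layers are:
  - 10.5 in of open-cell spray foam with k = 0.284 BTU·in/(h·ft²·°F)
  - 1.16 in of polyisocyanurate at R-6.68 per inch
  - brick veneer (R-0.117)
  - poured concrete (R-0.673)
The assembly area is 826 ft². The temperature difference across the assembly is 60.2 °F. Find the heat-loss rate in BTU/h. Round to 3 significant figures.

10.5/0.284 = 36.97
1.16 × 6.68 = 7.749
R_total = 36.97 + 7.749 + 0.117 + 0.673 = 45.51 ft²·°F·h/BTU
Q = A·ΔT/R = 826 × 60.2 / 45.51 = 1093 BTU/h

1090 BTU/h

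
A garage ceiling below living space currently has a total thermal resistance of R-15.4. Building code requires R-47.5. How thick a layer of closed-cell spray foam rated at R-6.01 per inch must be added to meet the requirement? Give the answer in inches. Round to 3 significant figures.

5.34 in

ΔR = 47.5 − 15.4 = 32.1 ft²·°F·h/BTU
L = ΔR / (R/in) = 32.1/6.01 = 5.341 in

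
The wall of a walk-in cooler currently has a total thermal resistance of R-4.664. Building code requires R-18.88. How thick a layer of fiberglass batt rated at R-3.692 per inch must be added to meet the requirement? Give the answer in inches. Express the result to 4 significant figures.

3.850 in

ΔR = 18.88 − 4.664 = 14.216 ft²·°F·h/BTU
L = ΔR / (R/in) = 14.216/3.692 = 3.8505 in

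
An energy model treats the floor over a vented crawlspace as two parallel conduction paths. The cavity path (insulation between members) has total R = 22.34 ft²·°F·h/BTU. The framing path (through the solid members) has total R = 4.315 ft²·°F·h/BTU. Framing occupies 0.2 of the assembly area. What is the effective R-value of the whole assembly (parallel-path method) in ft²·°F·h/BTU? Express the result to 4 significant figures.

U_eff = 0.8/22.34 + 0.2/4.315 = 0.03581 + 0.04635 = 0.08216
R_eff = 1/U_eff = 12.171 ft²·°F·h/BTU

12.17 ft²·°F·h/BTU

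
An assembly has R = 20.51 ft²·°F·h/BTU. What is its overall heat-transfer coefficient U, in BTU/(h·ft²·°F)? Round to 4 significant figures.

0.04876 BTU/(h·ft²·°F)

U = 1/R = 1/20.51 = 0.048757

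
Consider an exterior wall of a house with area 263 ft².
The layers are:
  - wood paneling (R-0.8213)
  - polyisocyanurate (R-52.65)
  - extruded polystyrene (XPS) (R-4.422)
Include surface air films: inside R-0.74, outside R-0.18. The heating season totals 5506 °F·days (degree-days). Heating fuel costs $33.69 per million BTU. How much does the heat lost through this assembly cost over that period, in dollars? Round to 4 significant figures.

R_total = 0.74 + 0.8213 + 52.65 + 4.422 + 0.18 = 58.813 ft²·°F·h/BTU
E = A × HDD × 24 / R = 263 × 5506 × 24 / 58.813 = 590920 BTU
Cost = 590920/10⁶ × 33.69 = $19.908

19.91 dollars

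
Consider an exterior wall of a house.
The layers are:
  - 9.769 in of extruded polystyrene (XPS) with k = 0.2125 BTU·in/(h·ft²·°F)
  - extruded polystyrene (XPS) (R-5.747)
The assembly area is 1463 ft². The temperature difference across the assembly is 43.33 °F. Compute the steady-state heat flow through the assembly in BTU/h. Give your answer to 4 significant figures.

1226 BTU/h

9.769/0.2125 = 45.972
R_total = 45.972 + 5.747 = 51.719 ft²·°F·h/BTU
Q = A·ΔT/R = 1463 × 43.33 / 51.719 = 1225.7 BTU/h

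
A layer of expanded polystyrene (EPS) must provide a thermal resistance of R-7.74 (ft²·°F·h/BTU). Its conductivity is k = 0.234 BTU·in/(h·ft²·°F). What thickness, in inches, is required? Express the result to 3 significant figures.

1.81 in

L = R × k = 7.74 × 0.234 = 1.811 in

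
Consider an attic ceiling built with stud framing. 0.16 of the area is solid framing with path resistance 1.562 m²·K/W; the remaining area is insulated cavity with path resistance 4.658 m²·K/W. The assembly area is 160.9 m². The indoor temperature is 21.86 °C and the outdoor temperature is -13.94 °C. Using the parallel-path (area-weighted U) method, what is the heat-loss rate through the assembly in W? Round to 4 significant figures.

1629 W

U_eff = 0.84/4.658 + 0.16/1.562 = 0.18033 + 0.10243 = 0.28277
R_eff = 1/U_eff = 3.5365 m²·K/W
Q = 160.9 × (21.86 − (-13.94)) / 3.5365 = 1628.8 W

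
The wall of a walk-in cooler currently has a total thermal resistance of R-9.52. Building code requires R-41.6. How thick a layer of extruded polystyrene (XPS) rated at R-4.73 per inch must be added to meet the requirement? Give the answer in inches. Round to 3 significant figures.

6.78 in

ΔR = 41.6 − 9.52 = 32.08 ft²·°F·h/BTU
L = ΔR / (R/in) = 32.08/4.73 = 6.782 in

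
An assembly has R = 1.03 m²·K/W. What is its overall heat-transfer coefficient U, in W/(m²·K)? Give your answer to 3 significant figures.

0.971 W/(m²·K)

U = 1/R = 1/1.03 = 0.9709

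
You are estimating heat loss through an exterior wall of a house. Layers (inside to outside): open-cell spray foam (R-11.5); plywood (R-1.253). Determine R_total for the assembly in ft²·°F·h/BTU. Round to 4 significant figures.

R_total = 11.5 + 1.253 = 12.753 ft²·°F·h/BTU

12.75 ft²·°F·h/BTU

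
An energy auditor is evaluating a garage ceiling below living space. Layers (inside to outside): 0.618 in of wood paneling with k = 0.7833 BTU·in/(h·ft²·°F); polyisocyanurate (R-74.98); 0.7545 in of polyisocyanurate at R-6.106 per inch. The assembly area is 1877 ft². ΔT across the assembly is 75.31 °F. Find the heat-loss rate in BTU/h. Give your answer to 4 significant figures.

1759 BTU/h

0.618/0.7833 = 0.78897
0.7545 × 6.106 = 4.607
R_total = 0.78897 + 74.98 + 4.607 = 80.376 ft²·°F·h/BTU
Q = A·ΔT/R = 1877 × 75.31 / 80.376 = 1758.7 BTU/h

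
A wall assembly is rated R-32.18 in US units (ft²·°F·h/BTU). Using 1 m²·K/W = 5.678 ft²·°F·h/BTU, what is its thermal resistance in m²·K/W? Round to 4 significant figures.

5.667 m²·K/W

R_SI = 32.18/5.678 = 5.6675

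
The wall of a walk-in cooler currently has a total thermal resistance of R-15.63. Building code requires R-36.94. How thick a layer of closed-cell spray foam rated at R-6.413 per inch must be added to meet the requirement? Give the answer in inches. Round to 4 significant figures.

ΔR = 36.94 − 15.63 = 21.31 ft²·°F·h/BTU
L = ΔR / (R/in) = 21.31/6.413 = 3.3229 in

3.323 in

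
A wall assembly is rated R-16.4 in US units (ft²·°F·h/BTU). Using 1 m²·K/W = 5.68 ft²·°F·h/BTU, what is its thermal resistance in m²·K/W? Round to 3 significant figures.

R_SI = 16.4/5.68 = 2.887

2.89 m²·K/W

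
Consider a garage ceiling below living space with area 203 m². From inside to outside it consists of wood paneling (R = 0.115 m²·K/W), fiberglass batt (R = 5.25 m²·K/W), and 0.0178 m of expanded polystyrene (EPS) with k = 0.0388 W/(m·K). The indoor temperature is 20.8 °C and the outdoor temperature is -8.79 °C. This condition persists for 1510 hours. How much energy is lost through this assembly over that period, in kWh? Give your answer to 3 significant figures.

0.0178/0.0388 = 0.4588
R_total = 0.115 + 5.25 + 0.4588 = 5.824 m²·K/W
Q = 203 × (20.8 − (-8.79)) / 5.824 = 1031 W
E = 1031 W × 1510 h / 1000 = 1557 kWh

1560 kWh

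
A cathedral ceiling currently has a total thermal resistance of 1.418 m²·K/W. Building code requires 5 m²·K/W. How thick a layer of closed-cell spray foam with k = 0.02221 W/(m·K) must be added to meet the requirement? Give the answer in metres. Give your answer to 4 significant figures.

0.07956 m

ΔR = 5 − 1.418 = 3.582 m²·K/W
L = ΔR × k = 3.582 × 0.02221 = 0.079556 m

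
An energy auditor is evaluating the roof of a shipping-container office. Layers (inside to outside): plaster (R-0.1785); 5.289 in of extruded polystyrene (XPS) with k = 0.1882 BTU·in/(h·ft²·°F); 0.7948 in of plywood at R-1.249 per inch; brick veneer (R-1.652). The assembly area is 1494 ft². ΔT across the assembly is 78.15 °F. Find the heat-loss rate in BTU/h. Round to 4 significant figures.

5.289/0.1882 = 28.103
0.7948 × 1.249 = 0.99271
R_total = 0.1785 + 28.103 + 0.99271 + 1.652 = 30.926 ft²·°F·h/BTU
Q = A·ΔT/R = 1494 × 78.15 / 30.926 = 3775.3 BTU/h

3775 BTU/h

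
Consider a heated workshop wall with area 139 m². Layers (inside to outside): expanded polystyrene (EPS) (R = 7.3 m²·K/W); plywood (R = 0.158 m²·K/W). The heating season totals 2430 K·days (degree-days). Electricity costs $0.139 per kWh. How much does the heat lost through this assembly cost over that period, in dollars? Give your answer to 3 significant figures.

151 dollars

R_total = 7.3 + 0.158 = 7.458 m²·K/W
E = A × HDD × 24 / R / 1000 = 139 × 2430 × 24 / 7.458 / 1000 = 1087 kWh
Cost = 1087 × 0.139 = $151.1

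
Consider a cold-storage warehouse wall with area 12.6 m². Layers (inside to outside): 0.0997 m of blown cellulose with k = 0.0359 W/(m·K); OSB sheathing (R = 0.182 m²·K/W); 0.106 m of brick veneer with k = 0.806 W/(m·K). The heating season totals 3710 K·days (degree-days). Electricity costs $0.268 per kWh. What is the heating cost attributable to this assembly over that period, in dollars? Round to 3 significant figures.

0.0997/0.0359 = 2.777
0.106/0.806 = 0.1315
R_total = 2.777 + 0.182 + 0.1315 = 3.091 m²·K/W
E = A × HDD × 24 / R / 1000 = 12.6 × 3710 × 24 / 3.091 / 1000 = 363 kWh
Cost = 363 × 0.268 = $97.28

97.3 dollars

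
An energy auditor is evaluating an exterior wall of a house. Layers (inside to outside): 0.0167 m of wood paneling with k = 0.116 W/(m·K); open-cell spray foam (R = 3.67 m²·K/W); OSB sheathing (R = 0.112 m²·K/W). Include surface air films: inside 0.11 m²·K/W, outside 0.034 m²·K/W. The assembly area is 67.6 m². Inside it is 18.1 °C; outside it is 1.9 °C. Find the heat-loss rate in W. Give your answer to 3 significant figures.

269 W

0.0167/0.116 = 0.144
R_total = 0.11 + 0.144 + 3.67 + 0.112 + 0.034 = 4.07 m²·K/W
Q = A·ΔT/R = 67.6 × (18.1 − 1.9) / 4.07 = 269.1 W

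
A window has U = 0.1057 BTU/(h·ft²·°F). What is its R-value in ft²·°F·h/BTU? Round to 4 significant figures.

R = 1/U = 1/0.1057 = 9.4607

9.461 ft²·°F·h/BTU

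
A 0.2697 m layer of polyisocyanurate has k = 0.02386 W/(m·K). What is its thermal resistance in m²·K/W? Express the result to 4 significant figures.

R = L/k = 0.2697/0.02386 = 11.303 m²·K/W

11.30 m²·K/W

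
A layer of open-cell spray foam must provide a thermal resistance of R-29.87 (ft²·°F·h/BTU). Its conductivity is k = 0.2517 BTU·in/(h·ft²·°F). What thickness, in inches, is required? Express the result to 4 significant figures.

L = R × k = 29.87 × 0.2517 = 7.5183 in

7.518 in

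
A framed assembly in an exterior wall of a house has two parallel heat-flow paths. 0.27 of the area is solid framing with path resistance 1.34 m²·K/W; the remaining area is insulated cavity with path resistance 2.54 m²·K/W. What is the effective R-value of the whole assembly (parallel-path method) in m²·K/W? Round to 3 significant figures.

2.05 m²·K/W

U_eff = 0.73/2.54 + 0.27/1.34 = 0.2874 + 0.2015 = 0.4889
R_eff = 1/U_eff = 2.045 m²·K/W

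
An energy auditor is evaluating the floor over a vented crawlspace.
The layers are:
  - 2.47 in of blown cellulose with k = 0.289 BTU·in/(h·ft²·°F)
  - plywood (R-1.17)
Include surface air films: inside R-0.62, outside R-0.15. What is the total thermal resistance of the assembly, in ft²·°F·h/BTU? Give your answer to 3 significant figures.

10.5 ft²·°F·h/BTU

2.47/0.289 = 8.547
R_total = 0.62 + 8.547 + 1.17 + 0.15 = 10.49 ft²·°F·h/BTU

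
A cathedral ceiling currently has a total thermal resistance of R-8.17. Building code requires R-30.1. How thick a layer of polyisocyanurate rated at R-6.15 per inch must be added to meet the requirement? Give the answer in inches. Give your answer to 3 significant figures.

3.57 in

ΔR = 30.1 − 8.17 = 21.93 ft²·°F·h/BTU
L = ΔR / (R/in) = 21.93/6.15 = 3.566 in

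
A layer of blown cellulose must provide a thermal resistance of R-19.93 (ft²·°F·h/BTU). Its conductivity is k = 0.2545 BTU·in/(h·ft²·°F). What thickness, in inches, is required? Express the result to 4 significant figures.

L = R × k = 19.93 × 0.2545 = 5.0722 in

5.072 in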